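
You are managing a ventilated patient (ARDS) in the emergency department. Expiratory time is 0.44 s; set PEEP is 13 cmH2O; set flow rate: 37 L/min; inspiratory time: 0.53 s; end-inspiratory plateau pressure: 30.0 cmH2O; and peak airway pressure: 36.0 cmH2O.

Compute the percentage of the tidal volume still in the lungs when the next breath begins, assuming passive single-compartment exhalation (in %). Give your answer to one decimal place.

Flow: 37 L/min ÷ 60 = 0.6167 L/s.
Vt = flow × Ti = 0.6167 L/s × 0.53 s × 1000 mL/L = 326.85 mL.
R = (PIP − Pplat)/V̇ = (36.0 − 30.0) / 0.6167 = 6.0/0.6167 = 9.729 cmH2O·s/L.
C = Vt/(Pplat − PEEP) = 326.85 / (30.0 − 13) = 326.85/17.0 = 19.226 mL/cmH2O.
τ = R × C = 9.729 × 0.01923 L/cmH2O = 0.1871 s.
Fraction remaining at end-expiration = e^(−Te/τ) = e^(−0.44/0.1871) = 0.09521 → 9.521%.

9.5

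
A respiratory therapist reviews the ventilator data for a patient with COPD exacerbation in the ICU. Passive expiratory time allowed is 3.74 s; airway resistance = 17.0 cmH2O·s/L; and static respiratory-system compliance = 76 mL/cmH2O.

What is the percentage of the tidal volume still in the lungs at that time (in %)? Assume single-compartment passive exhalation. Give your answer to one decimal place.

τ = R × C = 17.0 × 76 mL/cmH2O = 17.0 × 0.076 L/cmH2O = 1.292 s.
Passive exhalation: V(t)/V₀ = e^(−t/τ) = e^(−3.74/1.292) = 0.05531.
Fraction remaining = 0.05531 → 5.531%.

5.5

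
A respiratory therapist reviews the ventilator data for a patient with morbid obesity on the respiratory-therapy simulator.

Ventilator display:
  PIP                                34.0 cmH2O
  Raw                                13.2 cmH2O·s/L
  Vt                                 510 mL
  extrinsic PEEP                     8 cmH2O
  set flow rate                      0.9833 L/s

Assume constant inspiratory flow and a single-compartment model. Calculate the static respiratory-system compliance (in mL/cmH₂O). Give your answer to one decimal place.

39.2

Equation of motion (constant flow): PIP = Vt/C + R·V̇ + PEEP.
Vt/C = PIP − R·V̇ − PEEP = 34.0 − 13.2×0.9833 − 8 = 34.0 − 12.98 − 8 = 13.02 cmH2O.
C = Vt / 13.02 = 510 / 13.02 = 39.171 mL/cmH2O.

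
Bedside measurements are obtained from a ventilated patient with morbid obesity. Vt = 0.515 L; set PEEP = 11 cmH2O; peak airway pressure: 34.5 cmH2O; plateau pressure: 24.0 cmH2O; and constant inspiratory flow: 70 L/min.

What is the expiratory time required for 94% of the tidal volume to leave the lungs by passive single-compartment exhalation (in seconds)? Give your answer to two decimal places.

1.00

Flow: 70 L/min ÷ 60 = 1.1667 L/s.
R = (PIP − Pplat)/V̇ = (34.5 − 24.0) / 1.1667 = 10.5/1.1667 = 9.0 cmH2O·s/L.
C = Vt/(Pplat − PEEP) = 515.0 / (24.0 − 11) = 515.0/13.0 = 39.615 mL/cmH2O.
τ = R × C = 9.0 × 0.03962 L/cmH2O = 0.3566 s.
t = −τ·ln(1 − 0.94) = −0.3566·ln(0.06) = 1.003 s.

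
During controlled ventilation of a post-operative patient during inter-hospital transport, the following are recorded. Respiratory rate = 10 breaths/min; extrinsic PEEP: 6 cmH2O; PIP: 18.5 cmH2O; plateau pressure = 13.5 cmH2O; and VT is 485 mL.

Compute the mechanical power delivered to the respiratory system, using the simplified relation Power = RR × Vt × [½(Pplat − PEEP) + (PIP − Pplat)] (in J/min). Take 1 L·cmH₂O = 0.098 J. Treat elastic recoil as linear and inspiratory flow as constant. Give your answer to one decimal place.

Per-breath work = Vt × [½(Pplat−PEEP) + (PIP−Pplat)] = 0.485 × [0.5×7.5 + 5.0] = 0.485 × 8.75 = 4.244 L·cmH2O.
Power = 10 × 4.244 = 42.44 L·cmH2O/min.
× 0.098 J/(L·cmH2O) → 4.159 J/min.

4.2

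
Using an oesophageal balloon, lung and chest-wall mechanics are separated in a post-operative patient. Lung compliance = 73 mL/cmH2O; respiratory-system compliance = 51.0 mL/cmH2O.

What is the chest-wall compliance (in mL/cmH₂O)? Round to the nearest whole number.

1/Ccw = 1/Crs − 1/CL.
1/Ccw = 1/51.0 − 1/73 = 0.005909.
Ccw = 169.23 mL/cmH2O.

169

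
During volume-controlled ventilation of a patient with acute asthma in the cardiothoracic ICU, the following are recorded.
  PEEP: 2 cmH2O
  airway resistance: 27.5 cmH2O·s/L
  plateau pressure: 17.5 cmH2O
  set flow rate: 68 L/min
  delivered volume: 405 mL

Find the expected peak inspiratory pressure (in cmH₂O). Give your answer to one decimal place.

48.7

Flow: 68 L/min ÷ 60 = 1.1333 L/s.
PIP = Pplat + Raw × flow = 17.5 + 27.5 × 1.1333 = 17.5 + 31.166 = 48.666 cmH2O.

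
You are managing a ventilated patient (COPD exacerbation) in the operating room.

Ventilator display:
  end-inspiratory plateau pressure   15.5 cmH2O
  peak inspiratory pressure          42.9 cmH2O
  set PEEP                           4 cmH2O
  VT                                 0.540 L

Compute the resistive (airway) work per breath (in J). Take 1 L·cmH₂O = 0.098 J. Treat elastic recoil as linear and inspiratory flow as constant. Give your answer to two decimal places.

1.45

With constant inspiratory flow the resistive pressure is constant at PIP − Pplat = 42.9 − 15.5 = 27.4 cmH2O, so resistive work = 27.4 × 0.540 = 14.796 L·cmH2O.
× 0.098 J/(L·cmH2O) → 1.45 J.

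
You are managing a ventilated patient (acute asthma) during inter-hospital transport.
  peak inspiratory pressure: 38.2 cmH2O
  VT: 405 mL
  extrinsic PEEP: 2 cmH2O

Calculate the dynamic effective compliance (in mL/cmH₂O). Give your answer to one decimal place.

11.2

Dynamic compliance = Vt / (PIP − PEEP) = 405 / (38.2 − 2) = 405 / 36.2 = 11.188 mL/cmH2O.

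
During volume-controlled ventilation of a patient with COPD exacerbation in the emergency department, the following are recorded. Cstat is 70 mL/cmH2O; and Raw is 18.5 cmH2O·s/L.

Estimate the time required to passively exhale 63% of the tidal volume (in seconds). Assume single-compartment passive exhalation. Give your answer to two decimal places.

1.29

τ = R × C = 18.5 × 70 mL/cmH2O = 18.5 × 0.070 L/cmH2O = 1.295 s.
Exhaled fraction f = 1 − e^(−t/τ) → t = −τ·ln(1 − f) = −1.295·ln(0.37) = 1.288 s.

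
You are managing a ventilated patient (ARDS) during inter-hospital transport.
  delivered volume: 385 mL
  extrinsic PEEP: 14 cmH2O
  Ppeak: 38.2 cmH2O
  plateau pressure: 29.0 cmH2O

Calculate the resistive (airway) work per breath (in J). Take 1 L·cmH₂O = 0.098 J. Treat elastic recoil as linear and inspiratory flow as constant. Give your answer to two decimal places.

With constant inspiratory flow the resistive pressure is constant at PIP − Pplat = 38.2 − 29.0 = 9.2 cmH2O, so resistive work = 9.2 × 0.385 = 3.542 L·cmH2O.
× 0.098 J/(L·cmH2O) → 0.3471 J.

0.35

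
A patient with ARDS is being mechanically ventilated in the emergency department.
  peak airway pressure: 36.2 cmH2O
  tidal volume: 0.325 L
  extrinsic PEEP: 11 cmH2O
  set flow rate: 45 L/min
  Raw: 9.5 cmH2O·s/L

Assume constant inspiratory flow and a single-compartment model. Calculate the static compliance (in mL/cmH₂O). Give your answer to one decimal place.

18.0

Flow: 45 L/min ÷ 60 = 0.75 L/s.
Equation of motion (constant flow): PIP = Vt/C + R·V̇ + PEEP.
Vt/C = PIP − R·V̇ − PEEP = 36.2 − 9.5×0.75 − 11 = 36.2 − 7.125 − 11 = 18.075 cmH2O.
C = Vt / 18.075 = 325 / 18.075 = 17.981 mL/cmH2O.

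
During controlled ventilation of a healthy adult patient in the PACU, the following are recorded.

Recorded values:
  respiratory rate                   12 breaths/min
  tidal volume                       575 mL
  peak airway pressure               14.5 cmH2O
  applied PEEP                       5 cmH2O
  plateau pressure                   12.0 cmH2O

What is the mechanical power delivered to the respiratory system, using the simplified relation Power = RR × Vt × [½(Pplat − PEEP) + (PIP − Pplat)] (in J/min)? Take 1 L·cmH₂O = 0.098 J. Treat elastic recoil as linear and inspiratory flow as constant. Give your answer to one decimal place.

Per-breath work = Vt × [½(Pplat−PEEP) + (PIP−Pplat)] = 0.575 × [0.5×7.0 + 2.5] = 0.575 × 6.0 = 3.45 L·cmH2O.
Power = 12 × 3.45 = 41.4 L·cmH2O/min.
× 0.098 J/(L·cmH2O) → 4.057 J/min.

4.1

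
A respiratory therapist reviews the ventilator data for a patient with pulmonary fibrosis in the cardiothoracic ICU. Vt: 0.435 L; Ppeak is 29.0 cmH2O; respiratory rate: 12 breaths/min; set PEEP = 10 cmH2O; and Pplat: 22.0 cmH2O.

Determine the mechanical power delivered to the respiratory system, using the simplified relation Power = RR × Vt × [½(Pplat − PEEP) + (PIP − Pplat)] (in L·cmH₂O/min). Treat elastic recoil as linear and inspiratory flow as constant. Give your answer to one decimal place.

Per-breath work = Vt × [½(Pplat−PEEP) + (PIP−Pplat)] = 0.435 × [0.5×12.0 + 7.0] = 0.435 × 13.0 = 5.655 L·cmH2O.
Power = 12 × 5.655 = 67.86 L·cmH2O/min.

67.9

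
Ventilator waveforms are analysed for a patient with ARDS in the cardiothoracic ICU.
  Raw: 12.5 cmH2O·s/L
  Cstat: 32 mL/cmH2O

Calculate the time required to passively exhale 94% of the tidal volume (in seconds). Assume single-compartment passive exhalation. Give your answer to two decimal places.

1.13

τ = R × C = 12.5 × 32 mL/cmH2O = 12.5 × 0.032 L/cmH2O = 0.4 s.
Exhaled fraction f = 1 − e^(−t/τ) → t = −τ·ln(1 − f) = −0.4·ln(0.06) = 1.125 s.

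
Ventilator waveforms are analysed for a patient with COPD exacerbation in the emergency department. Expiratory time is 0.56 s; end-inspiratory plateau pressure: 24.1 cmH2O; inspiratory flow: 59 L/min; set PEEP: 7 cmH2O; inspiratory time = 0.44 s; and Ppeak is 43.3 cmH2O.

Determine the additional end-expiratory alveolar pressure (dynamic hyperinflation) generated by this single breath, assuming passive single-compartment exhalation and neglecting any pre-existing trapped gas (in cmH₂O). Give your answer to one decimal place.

5.5

Flow: 59 L/min ÷ 60 = 0.9833 L/s.
Vt = flow × Ti = 0.9833 L/s × 0.44 s × 1000 mL/L = 432.65 mL.
R = (PIP − Pplat)/V̇ = (43.3 − 24.1) / 0.9833 = 19.2/0.9833 = 19.526 cmH2O·s/L.
C = Vt/(Pplat − PEEP) = 432.65 / (24.1 − 7) = 432.65/17.1 = 25.301 mL/cmH2O.
τ = R × C = 19.526 × 0.0253 L/cmH2O = 0.494 s.
Fraction remaining = e^(−Te/τ) = e^(−0.56/0.494) = 0.3219; trapped volume = 432.65 × 0.3219 = 139.27 mL.
Additional alveolar pressure from trapping ≈ V_trapped / C = 139.27 / 25.301 = 5.505 cmH2O.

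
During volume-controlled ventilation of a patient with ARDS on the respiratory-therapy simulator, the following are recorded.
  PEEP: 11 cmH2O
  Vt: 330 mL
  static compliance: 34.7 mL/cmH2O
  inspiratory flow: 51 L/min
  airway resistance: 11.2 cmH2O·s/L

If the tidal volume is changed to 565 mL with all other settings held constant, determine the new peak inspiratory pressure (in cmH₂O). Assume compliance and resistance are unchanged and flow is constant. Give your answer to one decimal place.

36.8

Flow: 51 L/min ÷ 60 = 0.85 L/s.
PIP = Vt/C + R·V̇ + PEEP (constant-flow equation of motion).
Only the elastic term changes: ΔPIP = ΔVt / C = (565 − 330) / 34.7 = 6.772 cmH2O.
Original PIP = 330/34.7 + 11.2×0.85 + 11 = 30.03 cmH2O; new PIP = 30.03 + (6.772) = 36.802 cmH2O.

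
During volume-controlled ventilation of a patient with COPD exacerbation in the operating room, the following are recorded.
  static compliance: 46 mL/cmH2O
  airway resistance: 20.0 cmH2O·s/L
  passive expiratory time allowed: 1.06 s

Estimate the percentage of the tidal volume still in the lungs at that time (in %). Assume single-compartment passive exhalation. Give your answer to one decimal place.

τ = R × C = 20.0 × 46 mL/cmH2O = 20.0 × 0.046 L/cmH2O = 0.92 s.
Passive exhalation: V(t)/V₀ = e^(−t/τ) = e^(−1.06/0.92) = 0.3159.
Fraction remaining = 0.3159 → 31.59%.

31.6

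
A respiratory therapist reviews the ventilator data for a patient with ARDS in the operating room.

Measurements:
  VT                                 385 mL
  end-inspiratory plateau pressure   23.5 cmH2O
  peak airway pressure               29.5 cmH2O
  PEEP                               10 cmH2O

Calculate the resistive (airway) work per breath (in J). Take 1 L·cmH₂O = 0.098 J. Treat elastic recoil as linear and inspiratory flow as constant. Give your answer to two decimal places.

0.23

With constant inspiratory flow the resistive pressure is constant at PIP − Pplat = 29.5 − 23.5 = 6.0 cmH2O, so resistive work = 6.0 × 0.385 = 2.31 L·cmH2O.
× 0.098 J/(L·cmH2O) → 0.2264 J.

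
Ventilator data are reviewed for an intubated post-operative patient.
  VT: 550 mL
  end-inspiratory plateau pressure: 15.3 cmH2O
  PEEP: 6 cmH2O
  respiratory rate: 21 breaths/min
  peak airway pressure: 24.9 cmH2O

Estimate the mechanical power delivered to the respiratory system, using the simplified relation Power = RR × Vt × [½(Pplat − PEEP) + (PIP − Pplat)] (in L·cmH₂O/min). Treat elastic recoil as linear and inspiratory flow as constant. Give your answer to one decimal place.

Per-breath work = Vt × [½(Pplat−PEEP) + (PIP−Pplat)] = 0.550 × [0.5×9.3 + 9.6] = 0.550 × 14.25 = 7.838 L·cmH2O.
Power = 21 × 7.838 = 164.6 L·cmH2O/min.

164.6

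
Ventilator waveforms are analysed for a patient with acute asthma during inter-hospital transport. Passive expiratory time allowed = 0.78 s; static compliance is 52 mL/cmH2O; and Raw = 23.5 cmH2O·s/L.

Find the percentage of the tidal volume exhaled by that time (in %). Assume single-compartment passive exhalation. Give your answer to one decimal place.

47.2

τ = R × C = 23.5 × 52 mL/cmH2O = 23.5 × 0.052 L/cmH2O = 1.222 s.
Passive exhalation: V(t)/V₀ = e^(−t/τ) = e^(−0.78/1.222) = 0.5282.
Fraction exhaled = 1 − 0.5282 = 0.4718 → 47.18%.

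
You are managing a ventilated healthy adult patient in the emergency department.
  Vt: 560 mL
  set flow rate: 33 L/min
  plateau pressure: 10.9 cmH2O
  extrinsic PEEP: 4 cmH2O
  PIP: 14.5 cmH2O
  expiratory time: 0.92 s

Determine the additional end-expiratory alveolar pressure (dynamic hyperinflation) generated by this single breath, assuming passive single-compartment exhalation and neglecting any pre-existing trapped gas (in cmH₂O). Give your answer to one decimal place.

Flow: 33 L/min ÷ 60 = 0.55 L/s.
R = (PIP − Pplat)/V̇ = (14.5 − 10.9) / 0.55 = 3.6/0.55 = 6.545 cmH2O·s/L.
C = Vt/(Pplat − PEEP) = 560.0 / (10.9 − 4) = 560.0/6.9 = 81.159 mL/cmH2O.
τ = R × C = 6.545 × 0.08116 L/cmH2O = 0.5312 s.
Fraction remaining = e^(−Te/τ) = e^(−0.92/0.5312) = 0.1769; trapped volume = 560.0 × 0.1769 = 99.064 mL.
Additional alveolar pressure from trapping ≈ V_trapped / C = 99.064 / 81.159 = 1.221 cmH2O.

1.2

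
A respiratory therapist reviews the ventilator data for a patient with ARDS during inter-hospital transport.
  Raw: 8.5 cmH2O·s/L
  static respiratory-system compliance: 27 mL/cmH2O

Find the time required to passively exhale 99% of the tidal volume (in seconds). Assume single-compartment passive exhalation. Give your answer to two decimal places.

1.06

τ = R × C = 8.5 × 27 mL/cmH2O = 8.5 × 0.027 L/cmH2O = 0.2295 s.
Exhaled fraction f = 1 − e^(−t/τ) → t = −τ·ln(1 − f) = −0.2295·ln(0.01) = 1.057 s.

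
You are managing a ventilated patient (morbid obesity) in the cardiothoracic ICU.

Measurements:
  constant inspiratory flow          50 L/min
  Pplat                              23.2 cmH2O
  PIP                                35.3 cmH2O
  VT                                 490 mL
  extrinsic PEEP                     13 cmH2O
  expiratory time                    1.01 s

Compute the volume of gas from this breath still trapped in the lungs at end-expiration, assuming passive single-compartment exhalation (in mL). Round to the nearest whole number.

Flow: 50 L/min ÷ 60 = 0.8333 L/s.
R = (PIP − Pplat)/V̇ = (35.3 − 23.2) / 0.8333 = 12.1/0.8333 = 14.521 cmH2O·s/L.
C = Vt/(Pplat − PEEP) = 490.0 / (23.2 − 13) = 490.0/10.2 = 48.039 mL/cmH2O.
τ = R × C = 14.521 × 0.04804 L/cmH2O = 0.6976 s.
Fraction remaining = e^(−Te/τ) = e^(−1.01/0.6976) = 0.2351.
Trapped volume = 490.0 × 0.2351 = 115.2 mL.

115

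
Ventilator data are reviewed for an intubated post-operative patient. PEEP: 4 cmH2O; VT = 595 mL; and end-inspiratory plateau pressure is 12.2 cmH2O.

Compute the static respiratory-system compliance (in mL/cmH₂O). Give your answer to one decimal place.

72.6

Cstat = Vt / (Pplat − PEEP) = 595 / (12.2 − 4) = 595 / 8.2 = 72.561 mL/cmH2O.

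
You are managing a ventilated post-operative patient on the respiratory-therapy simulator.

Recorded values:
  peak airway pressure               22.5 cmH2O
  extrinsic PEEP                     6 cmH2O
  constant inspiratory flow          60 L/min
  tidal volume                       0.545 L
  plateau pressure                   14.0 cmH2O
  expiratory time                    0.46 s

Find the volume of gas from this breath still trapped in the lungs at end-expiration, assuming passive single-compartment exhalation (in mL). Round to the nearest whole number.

Flow: 60 L/min ÷ 60 = 1 L/s.
R = (PIP − Pplat)/V̇ = (22.5 − 14.0) / 1 = 8.5/1 = 8.5 cmH2O·s/L.
C = Vt/(Pplat − PEEP) = 545.0 / (14.0 − 6) = 545.0/8.0 = 68.125 mL/cmH2O.
τ = R × C = 8.5 × 0.06813 L/cmH2O = 0.5791 s.
Fraction remaining = e^(−Te/τ) = e^(−0.46/0.5791) = 0.4519.
Trapped volume = 545.0 × 0.4519 = 246.29 mL.

246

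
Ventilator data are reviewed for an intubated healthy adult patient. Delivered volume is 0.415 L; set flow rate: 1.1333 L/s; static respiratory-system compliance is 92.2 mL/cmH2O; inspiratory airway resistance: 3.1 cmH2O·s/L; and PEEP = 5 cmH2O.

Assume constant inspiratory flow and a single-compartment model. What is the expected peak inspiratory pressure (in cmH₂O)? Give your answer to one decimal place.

Equation of motion (constant flow): PIP = Vt/C + R·V̇ + PEEP.
PIP = 415/92.2 + 3.1×1.1333 + 5 = 4.501 + 3.513 + 5 = 13.014 cmH2O.

13.0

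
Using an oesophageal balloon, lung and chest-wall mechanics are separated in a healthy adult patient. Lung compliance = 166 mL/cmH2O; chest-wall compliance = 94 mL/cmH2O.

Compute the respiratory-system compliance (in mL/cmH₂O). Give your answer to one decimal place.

60.0

Lung and chest wall are elastances in series: 1/Crs = 1/CL + 1/Ccw.
1/Crs = 1/166 + 1/94 = 0.01666.
Crs = 60.024 mL/cmH2O.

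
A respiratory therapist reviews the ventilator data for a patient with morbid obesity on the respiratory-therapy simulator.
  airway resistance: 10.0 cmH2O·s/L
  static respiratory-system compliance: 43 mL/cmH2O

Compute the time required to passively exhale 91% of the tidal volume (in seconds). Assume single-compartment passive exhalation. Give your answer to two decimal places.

τ = R × C = 10.0 × 43 mL/cmH2O = 10.0 × 0.043 L/cmH2O = 0.43 s.
Exhaled fraction f = 1 − e^(−t/τ) → t = −τ·ln(1 − f) = −0.43·ln(0.09) = 1.035 s.

1.04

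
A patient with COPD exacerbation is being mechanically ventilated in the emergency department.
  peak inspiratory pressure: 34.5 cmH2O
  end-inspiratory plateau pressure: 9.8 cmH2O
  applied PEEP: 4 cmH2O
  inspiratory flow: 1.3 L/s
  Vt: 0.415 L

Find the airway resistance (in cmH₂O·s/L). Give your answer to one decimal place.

19.0

Raw = (PIP − Pplat) / flow = (34.5 − 9.8) / 1.3 = 24.7 / 1.3 = 19.0 cmH2O·s/L.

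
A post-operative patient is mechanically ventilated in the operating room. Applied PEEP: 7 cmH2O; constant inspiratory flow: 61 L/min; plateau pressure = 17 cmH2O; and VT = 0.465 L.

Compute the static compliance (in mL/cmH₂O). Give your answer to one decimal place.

46.5

Cstat = Vt / (Pplat − PEEP) = 465 / (17 − 7) = 465 / 10.0 = 46.5 mL/cmH2O.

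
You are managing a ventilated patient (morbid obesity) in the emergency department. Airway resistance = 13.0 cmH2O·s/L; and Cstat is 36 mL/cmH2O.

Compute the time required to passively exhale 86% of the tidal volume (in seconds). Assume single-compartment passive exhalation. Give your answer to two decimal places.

0.92

τ = R × C = 13.0 × 36 mL/cmH2O = 13.0 × 0.036 L/cmH2O = 0.468 s.
Exhaled fraction f = 1 − e^(−t/τ) → t = −τ·ln(1 − f) = −0.468·ln(0.14) = 0.9201 s.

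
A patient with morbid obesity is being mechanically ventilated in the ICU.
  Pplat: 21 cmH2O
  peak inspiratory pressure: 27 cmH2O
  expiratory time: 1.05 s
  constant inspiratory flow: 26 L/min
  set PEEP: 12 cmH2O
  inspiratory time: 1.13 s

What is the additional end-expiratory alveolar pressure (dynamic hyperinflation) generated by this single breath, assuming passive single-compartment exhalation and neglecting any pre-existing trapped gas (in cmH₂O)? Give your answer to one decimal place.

Flow: 26 L/min ÷ 60 = 0.4333 L/s.
Vt = flow × Ti = 0.4333 L/s × 1.13 s × 1000 mL/L = 489.63 mL.
R = (PIP − Pplat)/V̇ = (27 − 21) / 0.4333 = 6.0/0.4333 = 13.847 cmH2O·s/L.
C = Vt/(Pplat − PEEP) = 489.63 / (21 − 12) = 489.63/9.0 = 54.403 mL/cmH2O.
τ = R × C = 13.847 × 0.0544 L/cmH2O = 0.7533 s.
Fraction remaining = e^(−Te/τ) = e^(−1.05/0.7533) = 0.2481; trapped volume = 489.63 × 0.2481 = 121.48 mL.
Additional alveolar pressure from trapping ≈ V_trapped / C = 121.48 / 54.403 = 2.233 cmH2O.

2.2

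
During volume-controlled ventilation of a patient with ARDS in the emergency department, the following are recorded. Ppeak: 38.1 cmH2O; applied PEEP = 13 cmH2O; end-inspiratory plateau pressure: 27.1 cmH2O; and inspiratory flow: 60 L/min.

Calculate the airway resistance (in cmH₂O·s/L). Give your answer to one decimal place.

11.0

Flow: 60 L/min ÷ 60 = 1 L/s.
Raw = (PIP − Pplat) / flow = (38.1 − 27.1) / 1 = 11.0 / 1 = 11.0 cmH2O·s/L.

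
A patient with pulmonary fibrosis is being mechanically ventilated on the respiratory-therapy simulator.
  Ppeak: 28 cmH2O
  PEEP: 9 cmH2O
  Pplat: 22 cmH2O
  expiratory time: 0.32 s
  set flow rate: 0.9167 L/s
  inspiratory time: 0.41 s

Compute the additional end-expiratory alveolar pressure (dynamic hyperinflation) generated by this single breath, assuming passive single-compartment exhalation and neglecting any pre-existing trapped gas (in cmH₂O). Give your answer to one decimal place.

2.4

Vt = flow × Ti = 0.9167 L/s × 0.41 s × 1000 mL/L = 375.85 mL.
R = (PIP − Pplat)/V̇ = (28 − 22) / 0.9167 = 6.0/0.9167 = 6.545 cmH2O·s/L.
C = Vt/(Pplat − PEEP) = 375.85 / (22 − 9) = 375.85/13.0 = 28.912 mL/cmH2O.
τ = R × C = 6.545 × 0.02891 L/cmH2O = 0.1892 s.
Fraction remaining = e^(−Te/τ) = e^(−0.32/0.1892) = 0.1843; trapped volume = 375.85 × 0.1843 = 69.269 mL.
Additional alveolar pressure from trapping ≈ V_trapped / C = 69.269 / 28.912 = 2.396 cmH2O.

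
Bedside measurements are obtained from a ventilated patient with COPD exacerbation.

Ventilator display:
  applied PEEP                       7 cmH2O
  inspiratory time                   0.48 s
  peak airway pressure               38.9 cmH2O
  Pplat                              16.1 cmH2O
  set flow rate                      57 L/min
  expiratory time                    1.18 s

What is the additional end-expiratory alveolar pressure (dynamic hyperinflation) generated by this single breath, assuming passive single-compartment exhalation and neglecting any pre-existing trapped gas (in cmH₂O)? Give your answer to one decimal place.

Flow: 57 L/min ÷ 60 = 0.95 L/s.
Vt = flow × Ti = 0.95 L/s × 0.48 s × 1000 mL/L = 456.0 mL.
R = (PIP − Pplat)/V̇ = (38.9 − 16.1) / 0.95 = 22.8/0.95 = 24.0 cmH2O·s/L.
C = Vt/(Pplat − PEEP) = 456.0 / (16.1 − 7) = 456.0/9.1 = 50.11 mL/cmH2O.
τ = R × C = 24.0 × 0.05011 L/cmH2O = 1.203 s.
Fraction remaining = e^(−Te/τ) = e^(−1.18/1.203) = 0.375; trapped volume = 456.0 × 0.375 = 171.0 mL.
Additional alveolar pressure from trapping ≈ V_trapped / C = 171.0 / 50.11 = 3.412 cmH2O.

3.4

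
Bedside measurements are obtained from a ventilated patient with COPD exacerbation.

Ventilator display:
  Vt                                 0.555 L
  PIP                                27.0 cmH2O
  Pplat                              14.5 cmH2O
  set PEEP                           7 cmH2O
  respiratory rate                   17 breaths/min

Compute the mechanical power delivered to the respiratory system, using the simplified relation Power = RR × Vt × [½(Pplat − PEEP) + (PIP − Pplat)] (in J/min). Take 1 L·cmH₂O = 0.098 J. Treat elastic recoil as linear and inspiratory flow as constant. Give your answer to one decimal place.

Per-breath work = Vt × [½(Pplat−PEEP) + (PIP−Pplat)] = 0.555 × [0.5×7.5 + 12.5] = 0.555 × 16.25 = 9.019 L·cmH2O.
Power = 17 × 9.019 = 153.32 L·cmH2O/min.
× 0.098 J/(L·cmH2O) → 15.025 J/min.

15.0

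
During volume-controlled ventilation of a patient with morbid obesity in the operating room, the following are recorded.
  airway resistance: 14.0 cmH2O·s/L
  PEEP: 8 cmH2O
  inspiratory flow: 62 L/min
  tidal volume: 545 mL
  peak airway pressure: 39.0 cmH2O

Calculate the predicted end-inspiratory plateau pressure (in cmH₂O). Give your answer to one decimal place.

Flow: 62 L/min ÷ 60 = 1.0333 L/s.
Pplat = PIP − Raw × flow = 39.0 − 14.0 × 1.0333 = 39.0 − 14.466 = 24.534 cmH2O.

24.5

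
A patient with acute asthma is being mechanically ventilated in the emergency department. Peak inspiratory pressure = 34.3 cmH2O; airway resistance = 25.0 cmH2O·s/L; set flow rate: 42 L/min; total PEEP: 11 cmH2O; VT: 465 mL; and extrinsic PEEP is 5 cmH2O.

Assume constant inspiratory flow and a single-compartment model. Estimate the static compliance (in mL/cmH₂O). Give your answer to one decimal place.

80.2

Flow: 42 L/min ÷ 60 = 0.7 L/s.
Total PEEP = 11 cmH2O (set 5 + intrinsic 6); this is the baseline alveolar pressure.
Equation of motion (constant flow): PIP = Vt/C + R·V̇ + PEEP.
Vt/C = PIP − R·V̇ − PEEP = 34.3 − 25.0×0.7 − 11 = 34.3 − 17.5 − 11 = 5.8 cmH2O.
C = Vt / 5.8 = 465 / 5.8 = 80.172 mL/cmH2O.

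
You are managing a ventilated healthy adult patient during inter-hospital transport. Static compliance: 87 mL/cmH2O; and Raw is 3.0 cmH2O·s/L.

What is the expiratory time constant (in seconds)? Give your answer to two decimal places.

0.26

τ = R × C = 3.0 × 87 mL/cmH2O = 3.0 × 0.087 L/cmH2O = 0.261 s.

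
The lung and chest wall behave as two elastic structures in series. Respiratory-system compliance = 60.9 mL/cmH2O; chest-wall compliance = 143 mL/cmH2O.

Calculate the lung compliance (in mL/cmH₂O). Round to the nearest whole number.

1/CL = 1/Crs − 1/Ccw.
1/CL = 1/60.9 − 1/143 = 0.009427.
CL = 106.08 mL/cmH2O.

106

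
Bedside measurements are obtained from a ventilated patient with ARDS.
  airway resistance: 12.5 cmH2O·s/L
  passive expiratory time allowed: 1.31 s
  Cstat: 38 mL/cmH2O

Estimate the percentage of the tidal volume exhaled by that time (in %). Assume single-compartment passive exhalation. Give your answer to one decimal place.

τ = R × C = 12.5 × 38 mL/cmH2O = 12.5 × 0.038 L/cmH2O = 0.475 s.
Passive exhalation: V(t)/V₀ = e^(−t/τ) = e^(−1.31/0.475) = 0.06343.
Fraction exhaled = 1 − 0.06343 = 0.9366 → 93.66%.

93.7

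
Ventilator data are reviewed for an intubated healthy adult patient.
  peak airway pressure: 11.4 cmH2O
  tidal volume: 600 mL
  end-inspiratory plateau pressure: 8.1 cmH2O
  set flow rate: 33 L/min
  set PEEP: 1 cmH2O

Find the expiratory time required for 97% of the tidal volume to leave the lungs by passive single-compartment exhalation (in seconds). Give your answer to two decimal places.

1.78

Flow: 33 L/min ÷ 60 = 0.55 L/s.
R = (PIP − Pplat)/V̇ = (11.4 − 8.1) / 0.55 = 3.3/0.55 = 6.0 cmH2O·s/L.
C = Vt/(Pplat − PEEP) = 600.0 / (8.1 − 1) = 600.0/7.1 = 84.507 mL/cmH2O.
τ = R × C = 6.0 × 0.08451 L/cmH2O = 0.5071 s.
t = −τ·ln(1 − 0.97) = −0.5071·ln(0.03) = 1.778 s.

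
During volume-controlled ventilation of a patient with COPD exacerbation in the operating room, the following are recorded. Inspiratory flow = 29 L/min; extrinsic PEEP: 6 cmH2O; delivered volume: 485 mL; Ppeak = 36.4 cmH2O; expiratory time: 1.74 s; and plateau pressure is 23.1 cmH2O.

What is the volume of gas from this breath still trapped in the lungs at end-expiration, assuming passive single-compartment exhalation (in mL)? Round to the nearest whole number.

Flow: 29 L/min ÷ 60 = 0.4833 L/s.
R = (PIP − Pplat)/V̇ = (36.4 − 23.1) / 0.4833 = 13.3/0.4833 = 27.519 cmH2O·s/L.
C = Vt/(Pplat − PEEP) = 485.0 / (23.1 − 6) = 485.0/17.1 = 28.363 mL/cmH2O.
τ = R × C = 27.519 × 0.02836 L/cmH2O = 0.7804 s.
Fraction remaining = e^(−Te/τ) = e^(−1.74/0.7804) = 0.1076.
Trapped volume = 485.0 × 0.1076 = 52.186 mL.

52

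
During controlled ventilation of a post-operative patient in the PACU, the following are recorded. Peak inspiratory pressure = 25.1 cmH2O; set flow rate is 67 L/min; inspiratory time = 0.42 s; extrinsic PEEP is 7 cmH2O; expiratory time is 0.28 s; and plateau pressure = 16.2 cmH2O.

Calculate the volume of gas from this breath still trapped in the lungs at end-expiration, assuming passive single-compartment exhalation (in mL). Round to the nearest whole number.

Flow: 67 L/min ÷ 60 = 1.1167 L/s.
Vt = flow × Ti = 1.1167 L/s × 0.42 s × 1000 mL/L = 469.01 mL.
R = (PIP − Pplat)/V̇ = (25.1 − 16.2) / 1.1167 = 8.9/1.1167 = 7.97 cmH2O·s/L.
C = Vt/(Pplat − PEEP) = 469.01 / (16.2 − 7) = 469.01/9.2 = 50.979 mL/cmH2O.
τ = R × C = 7.97 × 0.05098 L/cmH2O = 0.4063 s.
Fraction remaining = e^(−Te/τ) = e^(−0.28/0.4063) = 0.502.
Trapped volume = 469.01 × 0.502 = 235.44 mL.

235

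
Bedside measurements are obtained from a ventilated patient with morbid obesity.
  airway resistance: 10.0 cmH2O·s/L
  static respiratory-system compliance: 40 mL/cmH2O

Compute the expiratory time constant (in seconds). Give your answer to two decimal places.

τ = R × C = 10.0 × 40 mL/cmH2O = 10.0 × 0.040 L/cmH2O = 0.4 s.

0.40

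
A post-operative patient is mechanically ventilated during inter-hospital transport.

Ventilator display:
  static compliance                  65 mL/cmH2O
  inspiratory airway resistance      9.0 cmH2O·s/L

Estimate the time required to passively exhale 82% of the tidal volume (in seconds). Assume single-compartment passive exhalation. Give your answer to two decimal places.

1.00

τ = R × C = 9.0 × 65 mL/cmH2O = 9.0 × 0.065 L/cmH2O = 0.585 s.
Exhaled fraction f = 1 − e^(−t/τ) → t = −τ·ln(1 − f) = −0.585·ln(0.18) = 1.003 s.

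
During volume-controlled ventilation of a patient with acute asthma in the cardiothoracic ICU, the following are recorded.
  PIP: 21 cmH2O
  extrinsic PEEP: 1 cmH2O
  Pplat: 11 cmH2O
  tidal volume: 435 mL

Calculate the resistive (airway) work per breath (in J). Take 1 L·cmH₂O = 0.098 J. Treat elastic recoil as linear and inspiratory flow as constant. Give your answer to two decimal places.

0.43

With constant inspiratory flow the resistive pressure is constant at PIP − Pplat = 21 − 11 = 10.0 cmH2O, so resistive work = 10.0 × 0.435 = 4.35 L·cmH2O.
× 0.098 J/(L·cmH2O) → 0.4263 J.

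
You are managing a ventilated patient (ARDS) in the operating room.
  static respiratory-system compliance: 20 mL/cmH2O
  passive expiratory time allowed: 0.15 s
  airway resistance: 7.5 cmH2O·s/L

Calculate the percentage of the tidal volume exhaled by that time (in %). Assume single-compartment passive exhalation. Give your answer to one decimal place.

63.2

τ = R × C = 7.5 × 20 mL/cmH2O = 7.5 × 0.020 L/cmH2O = 0.15 s.
Passive exhalation: V(t)/V₀ = e^(−t/τ) = e^(−0.15/0.15) = 0.3679.
Fraction exhaled = 1 − 0.3679 = 0.6321 → 63.21%.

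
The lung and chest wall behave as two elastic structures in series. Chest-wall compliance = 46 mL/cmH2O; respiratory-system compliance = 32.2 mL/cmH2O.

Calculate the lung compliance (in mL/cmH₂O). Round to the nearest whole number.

1/CL = 1/Crs − 1/Ccw.
1/CL = 1/32.2 − 1/46 = 0.009317.
CL = 107.33 mL/cmH2O.

107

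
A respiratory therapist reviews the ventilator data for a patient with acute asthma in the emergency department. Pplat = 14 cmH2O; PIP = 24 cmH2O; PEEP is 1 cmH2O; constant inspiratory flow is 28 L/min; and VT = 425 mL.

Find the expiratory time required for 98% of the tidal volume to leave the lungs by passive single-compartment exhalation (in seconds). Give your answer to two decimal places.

Flow: 28 L/min ÷ 60 = 0.4667 L/s.
R = (PIP − Pplat)/V̇ = (24 − 14) / 0.4667 = 10.0/0.4667 = 21.427 cmH2O·s/L.
C = Vt/(Pplat − PEEP) = 425.0 / (14 − 1) = 425.0/13.0 = 32.692 mL/cmH2O.
τ = R × C = 21.427 × 0.03269 L/cmH2O = 0.7004 s.
t = −τ·ln(1 − 0.98) = −0.7004·ln(0.02) = 2.74 s.

2.74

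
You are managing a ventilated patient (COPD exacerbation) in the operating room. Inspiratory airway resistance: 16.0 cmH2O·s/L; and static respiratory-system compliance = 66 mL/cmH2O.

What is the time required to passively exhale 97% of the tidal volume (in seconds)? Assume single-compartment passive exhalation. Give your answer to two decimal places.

3.70

τ = R × C = 16.0 × 66 mL/cmH2O = 16.0 × 0.066 L/cmH2O = 1.056 s.
Exhaled fraction f = 1 − e^(−t/τ) → t = −τ·ln(1 − f) = −1.056·ln(0.03) = 3.703 s.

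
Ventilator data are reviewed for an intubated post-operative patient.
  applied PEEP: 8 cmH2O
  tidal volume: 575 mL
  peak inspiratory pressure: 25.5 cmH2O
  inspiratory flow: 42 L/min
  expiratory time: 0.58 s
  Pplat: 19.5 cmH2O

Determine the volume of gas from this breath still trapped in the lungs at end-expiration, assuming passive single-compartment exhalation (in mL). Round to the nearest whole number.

149

Flow: 42 L/min ÷ 60 = 0.7 L/s.
R = (PIP − Pplat)/V̇ = (25.5 − 19.5) / 0.7 = 6.0/0.7 = 8.571 cmH2O·s/L.
C = Vt/(Pplat − PEEP) = 575.0 / (19.5 − 8) = 575.0/11.5 = 50.0 mL/cmH2O.
τ = R × C = 8.571 × 0.05 L/cmH2O = 0.4286 s.
Fraction remaining = e^(−Te/τ) = e^(−0.58/0.4286) = 0.2584.
Trapped volume = 575.0 × 0.2584 = 148.58 mL.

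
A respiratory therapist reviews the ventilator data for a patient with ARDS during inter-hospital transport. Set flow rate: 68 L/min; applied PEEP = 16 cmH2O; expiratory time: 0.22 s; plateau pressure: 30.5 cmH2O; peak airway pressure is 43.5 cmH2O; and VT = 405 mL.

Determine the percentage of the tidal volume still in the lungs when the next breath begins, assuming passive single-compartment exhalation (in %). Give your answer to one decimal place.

50.3

Flow: 68 L/min ÷ 60 = 1.1333 L/s.
R = (PIP − Pplat)/V̇ = (43.5 − 30.5) / 1.1333 = 13.0/1.1333 = 11.471 cmH2O·s/L.
C = Vt/(Pplat − PEEP) = 405.0 / (30.5 − 16) = 405.0/14.5 = 27.931 mL/cmH2O.
τ = R × C = 11.471 × 0.02793 L/cmH2O = 0.3204 s.
Fraction remaining at end-expiration = e^(−Te/τ) = e^(−0.22/0.3204) = 0.5033 → 50.33%.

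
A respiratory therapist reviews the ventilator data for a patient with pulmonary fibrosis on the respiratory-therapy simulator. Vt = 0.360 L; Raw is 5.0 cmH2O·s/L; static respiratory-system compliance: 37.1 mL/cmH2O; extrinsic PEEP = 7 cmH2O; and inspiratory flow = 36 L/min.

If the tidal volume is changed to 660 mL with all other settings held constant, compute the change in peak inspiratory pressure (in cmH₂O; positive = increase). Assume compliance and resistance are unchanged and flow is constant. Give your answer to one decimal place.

PIP = Vt/C + R·V̇ + PEEP (constant-flow equation of motion).
Only the elastic term changes: ΔPIP = ΔVt / C = (660 − 360) / 37.1 = 8.086 cmH2O.

8.1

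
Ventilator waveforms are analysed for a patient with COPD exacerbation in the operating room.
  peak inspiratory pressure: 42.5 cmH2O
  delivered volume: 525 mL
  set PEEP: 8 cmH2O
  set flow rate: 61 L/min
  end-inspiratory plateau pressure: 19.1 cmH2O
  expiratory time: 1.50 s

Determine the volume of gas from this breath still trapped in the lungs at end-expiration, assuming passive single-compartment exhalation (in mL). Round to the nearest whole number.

Flow: 61 L/min ÷ 60 = 1.0167 L/s.
R = (PIP − Pplat)/V̇ = (42.5 − 19.1) / 1.0167 = 23.4/1.0167 = 23.016 cmH2O·s/L.
C = Vt/(Pplat − PEEP) = 525.0 / (19.1 − 8) = 525.0/11.1 = 47.297 mL/cmH2O.
τ = R × C = 23.016 × 0.0473 L/cmH2O = 1.089 s.
Fraction remaining = e^(−Te/τ) = e^(−1.50/1.089) = 0.2522.
Trapped volume = 525.0 × 0.2522 = 132.41 mL.

132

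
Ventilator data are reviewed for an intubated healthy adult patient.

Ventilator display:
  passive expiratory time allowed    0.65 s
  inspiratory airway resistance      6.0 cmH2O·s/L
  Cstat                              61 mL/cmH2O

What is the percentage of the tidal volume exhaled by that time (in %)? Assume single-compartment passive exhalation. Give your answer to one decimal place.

83.1

τ = R × C = 6.0 × 61 mL/cmH2O = 6.0 × 0.061 L/cmH2O = 0.366 s.
Passive exhalation: V(t)/V₀ = e^(−t/τ) = e^(−0.65/0.366) = 0.1693.
Fraction exhaled = 1 − 0.1693 = 0.8307 → 83.07%.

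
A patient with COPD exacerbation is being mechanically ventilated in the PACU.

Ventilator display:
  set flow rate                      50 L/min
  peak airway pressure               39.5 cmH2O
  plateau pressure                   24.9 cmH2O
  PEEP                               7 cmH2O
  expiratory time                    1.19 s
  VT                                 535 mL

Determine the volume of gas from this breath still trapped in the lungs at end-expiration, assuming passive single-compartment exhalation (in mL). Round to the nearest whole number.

Flow: 50 L/min ÷ 60 = 0.8333 L/s.
R = (PIP − Pplat)/V̇ = (39.5 − 24.9) / 0.8333 = 14.6/0.8333 = 17.521 cmH2O·s/L.
C = Vt/(Pplat − PEEP) = 535.0 / (24.9 − 7) = 535.0/17.9 = 29.888 mL/cmH2O.
τ = R × C = 17.521 × 0.02989 L/cmH2O = 0.5237 s.
Fraction remaining = e^(−Te/τ) = e^(−1.19/0.5237) = 0.1031.
Trapped volume = 535.0 × 0.1031 = 55.159 mL.

55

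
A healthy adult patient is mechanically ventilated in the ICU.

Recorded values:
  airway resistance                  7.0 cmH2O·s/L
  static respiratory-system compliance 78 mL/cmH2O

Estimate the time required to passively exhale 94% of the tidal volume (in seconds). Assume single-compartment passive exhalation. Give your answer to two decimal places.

1.54

τ = R × C = 7.0 × 78 mL/cmH2O = 7.0 × 0.078 L/cmH2O = 0.546 s.
Exhaled fraction f = 1 − e^(−t/τ) → t = −τ·ln(1 − f) = −0.546·ln(0.06) = 1.536 s.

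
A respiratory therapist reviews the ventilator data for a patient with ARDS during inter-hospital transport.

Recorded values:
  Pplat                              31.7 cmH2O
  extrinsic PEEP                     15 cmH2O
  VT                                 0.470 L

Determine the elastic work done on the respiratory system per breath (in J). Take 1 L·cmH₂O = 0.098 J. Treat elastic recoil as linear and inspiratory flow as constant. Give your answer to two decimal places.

Elastic work ≈ ½ × (Pplat − PEEP) × Vt = 0.5 × (31.7 − 15) × 0.470 L = 0.5 × 16.7 × 0.470 = 3.925 L·cmH2O.
× 0.098 J/(L·cmH2O) → 0.3847 J.

0.38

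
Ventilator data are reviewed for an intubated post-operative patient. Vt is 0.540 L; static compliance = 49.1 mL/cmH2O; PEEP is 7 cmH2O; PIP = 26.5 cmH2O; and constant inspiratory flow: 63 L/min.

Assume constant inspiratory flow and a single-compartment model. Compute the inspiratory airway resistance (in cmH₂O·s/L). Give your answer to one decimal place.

Flow: 63 L/min ÷ 60 = 1.05 L/s.
Equation of motion (constant flow): PIP = Vt/C + R·V̇ + PEEP.
R·V̇ = PIP − Vt/C − PEEP = 26.5 − 540/49.1 − 7 = 26.5 − 10.998 − 7 = 8.502 cmH2O.
R = 8.502 / 1.05 = 8.097 cmH2O·s/L.

8.1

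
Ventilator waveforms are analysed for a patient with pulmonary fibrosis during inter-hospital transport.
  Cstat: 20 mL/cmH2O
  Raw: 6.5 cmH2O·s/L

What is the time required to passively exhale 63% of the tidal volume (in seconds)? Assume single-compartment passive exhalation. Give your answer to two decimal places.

τ = R × C = 6.5 × 20 mL/cmH2O = 6.5 × 0.020 L/cmH2O = 0.13 s.
Exhaled fraction f = 1 − e^(−t/τ) → t = −τ·ln(1 − f) = −0.13·ln(0.37) = 0.1293 s.

0.13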